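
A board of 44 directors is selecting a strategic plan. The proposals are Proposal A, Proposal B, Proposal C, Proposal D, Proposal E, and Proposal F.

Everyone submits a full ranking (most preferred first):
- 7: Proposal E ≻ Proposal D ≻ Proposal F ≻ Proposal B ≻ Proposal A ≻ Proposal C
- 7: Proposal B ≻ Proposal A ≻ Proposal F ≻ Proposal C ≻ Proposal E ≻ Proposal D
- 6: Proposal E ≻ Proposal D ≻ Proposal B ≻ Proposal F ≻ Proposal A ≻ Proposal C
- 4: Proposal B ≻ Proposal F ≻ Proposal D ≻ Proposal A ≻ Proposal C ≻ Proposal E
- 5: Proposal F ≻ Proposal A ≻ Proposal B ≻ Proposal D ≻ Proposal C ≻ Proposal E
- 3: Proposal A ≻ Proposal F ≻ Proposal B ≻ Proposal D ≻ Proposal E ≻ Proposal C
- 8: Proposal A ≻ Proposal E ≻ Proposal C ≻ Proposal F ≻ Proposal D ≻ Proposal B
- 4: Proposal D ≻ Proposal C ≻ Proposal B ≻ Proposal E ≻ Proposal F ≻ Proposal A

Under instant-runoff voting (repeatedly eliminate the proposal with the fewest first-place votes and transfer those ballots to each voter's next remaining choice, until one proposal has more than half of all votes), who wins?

Proposal B

Round 1: Proposal A 11, Proposal B 11, Proposal C 0, Proposal D 4, Proposal E 13, Proposal F 5. Proposal C eliminated.
Round 2: Proposal A 11, Proposal B 11, Proposal D 4, Proposal E 13, Proposal F 5. Proposal D eliminated.
Round 3: Proposal A 11, Proposal B 15, Proposal E 13, Proposal F 5. Proposal F eliminated.
Round 4: Proposal A 16, Proposal B 15, Proposal E 13. Proposal E eliminated.
Round 5: Proposal A 16, Proposal B 28. Proposal B has a majority (≥23).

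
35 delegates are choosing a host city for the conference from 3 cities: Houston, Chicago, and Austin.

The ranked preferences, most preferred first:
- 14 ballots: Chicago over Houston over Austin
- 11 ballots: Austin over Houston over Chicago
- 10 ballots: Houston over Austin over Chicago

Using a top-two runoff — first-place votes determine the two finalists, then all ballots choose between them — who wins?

Round 1 first-place votes: Houston 10, Chicago 14, Austin 11. Chicago and Austin advance.
Runoff: Chicago is ranked above Austin on 14 ballots, Austin above Chicago on 21.

Austin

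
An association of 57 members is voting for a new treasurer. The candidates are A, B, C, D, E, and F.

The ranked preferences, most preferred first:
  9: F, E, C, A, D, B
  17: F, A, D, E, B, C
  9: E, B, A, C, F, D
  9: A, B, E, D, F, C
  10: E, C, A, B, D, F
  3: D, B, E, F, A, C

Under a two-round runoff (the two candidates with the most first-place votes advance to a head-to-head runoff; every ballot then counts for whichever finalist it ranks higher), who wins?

Round 1 first-place votes: A 9, B 0, C 0, D 3, E 19, F 26. F and E advance.
Runoff: F is ranked above E on 26 ballots, E above F on 31.

E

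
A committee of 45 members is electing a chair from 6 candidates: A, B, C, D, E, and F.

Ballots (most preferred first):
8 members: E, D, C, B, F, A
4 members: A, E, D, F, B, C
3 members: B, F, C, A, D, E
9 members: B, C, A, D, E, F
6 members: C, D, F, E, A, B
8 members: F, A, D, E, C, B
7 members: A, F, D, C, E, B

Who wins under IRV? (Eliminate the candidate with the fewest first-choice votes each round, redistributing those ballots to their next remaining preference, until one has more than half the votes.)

Round 1: A 11, B 12, C 6, D 0, E 8, F 8. D eliminated.
Round 2: A 11, B 12, C 6, E 8, F 8. C eliminated.
Round 3: A 11, B 12, E 8, F 14. E eliminated.
Round 4: A 11, B 20, F 14. A eliminated.
Round 5: B 20, F 25. F has a majority (≥23).

F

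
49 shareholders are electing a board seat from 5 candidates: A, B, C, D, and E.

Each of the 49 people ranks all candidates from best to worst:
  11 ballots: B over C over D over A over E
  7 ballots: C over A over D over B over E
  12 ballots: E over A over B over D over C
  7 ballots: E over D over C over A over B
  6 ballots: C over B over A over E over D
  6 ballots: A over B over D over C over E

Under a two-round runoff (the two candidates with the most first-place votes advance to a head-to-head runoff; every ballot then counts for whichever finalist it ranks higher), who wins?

Round 1 first-place votes: A 6, B 11, C 13, D 0, E 19. E and C advance.
Runoff: E is ranked above C on 19 ballots, C above E on 30.

C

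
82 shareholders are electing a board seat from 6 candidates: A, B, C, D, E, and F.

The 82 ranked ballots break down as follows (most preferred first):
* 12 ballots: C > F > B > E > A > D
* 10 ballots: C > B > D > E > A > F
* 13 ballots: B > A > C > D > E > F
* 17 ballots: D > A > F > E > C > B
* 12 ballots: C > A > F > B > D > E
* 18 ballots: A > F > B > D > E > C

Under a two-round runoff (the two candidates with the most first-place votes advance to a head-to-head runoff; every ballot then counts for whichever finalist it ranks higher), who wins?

A

Round 1 first-place votes: A 18, B 13, C 34, D 17, E 0, F 0. C and A advance.
Runoff: C is ranked above A on 34 ballots, A above C on 48.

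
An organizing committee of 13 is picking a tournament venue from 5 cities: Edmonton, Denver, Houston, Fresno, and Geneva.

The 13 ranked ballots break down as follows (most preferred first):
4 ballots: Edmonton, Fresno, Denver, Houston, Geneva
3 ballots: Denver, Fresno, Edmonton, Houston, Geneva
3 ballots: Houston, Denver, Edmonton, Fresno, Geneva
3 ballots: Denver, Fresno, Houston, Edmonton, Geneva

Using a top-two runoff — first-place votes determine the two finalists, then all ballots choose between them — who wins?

Round 1 first-place votes: Edmonton 4, Denver 6, Houston 3, Fresno 0, Geneva 0. Denver and Edmonton advance.
Runoff: Denver is ranked above Edmonton on 9 ballots, Edmonton above Denver on 4.

Denver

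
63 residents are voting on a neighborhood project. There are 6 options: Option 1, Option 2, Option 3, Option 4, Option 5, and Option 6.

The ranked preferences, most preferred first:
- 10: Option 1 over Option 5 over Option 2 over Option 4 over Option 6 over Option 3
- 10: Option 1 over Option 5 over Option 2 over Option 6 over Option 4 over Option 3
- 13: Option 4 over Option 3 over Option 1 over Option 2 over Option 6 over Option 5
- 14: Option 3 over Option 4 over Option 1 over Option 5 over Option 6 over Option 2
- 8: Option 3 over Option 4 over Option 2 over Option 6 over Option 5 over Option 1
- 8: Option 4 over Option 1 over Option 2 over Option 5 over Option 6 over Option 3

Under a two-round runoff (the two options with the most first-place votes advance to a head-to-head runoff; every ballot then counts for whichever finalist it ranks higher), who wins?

Round 1 first-place votes: Option 1 20, Option 2 0, Option 3 22, Option 4 21, Option 5 0, Option 6 0. Option 3 and Option 4 advance.
Runoff: Option 3 is ranked above Option 4 on 22 ballots, Option 4 above Option 3 on 41.

Option 4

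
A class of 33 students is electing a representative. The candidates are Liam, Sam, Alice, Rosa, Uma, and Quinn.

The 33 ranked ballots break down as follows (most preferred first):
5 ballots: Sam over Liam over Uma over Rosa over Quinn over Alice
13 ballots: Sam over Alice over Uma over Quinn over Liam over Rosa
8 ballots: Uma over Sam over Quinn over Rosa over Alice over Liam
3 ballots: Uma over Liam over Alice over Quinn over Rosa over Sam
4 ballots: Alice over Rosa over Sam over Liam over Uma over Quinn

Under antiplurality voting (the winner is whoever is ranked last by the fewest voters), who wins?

Uma

Last-place votes: Liam 8, Sam 3, Alice 5, Rosa 13, Uma 0, Quinn 4.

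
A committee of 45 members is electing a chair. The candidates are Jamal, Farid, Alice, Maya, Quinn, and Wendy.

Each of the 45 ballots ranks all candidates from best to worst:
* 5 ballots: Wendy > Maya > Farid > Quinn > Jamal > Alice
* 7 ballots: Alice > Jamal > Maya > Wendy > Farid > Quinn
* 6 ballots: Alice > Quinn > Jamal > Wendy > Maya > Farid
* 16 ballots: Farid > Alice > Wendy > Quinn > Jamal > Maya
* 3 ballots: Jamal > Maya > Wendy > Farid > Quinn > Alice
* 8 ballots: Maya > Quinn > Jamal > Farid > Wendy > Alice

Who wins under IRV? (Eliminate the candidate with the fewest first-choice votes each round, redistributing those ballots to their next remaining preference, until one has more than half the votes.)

Round 1: Jamal 3, Farid 16, Alice 13, Maya 8, Quinn 0, Wendy 5. Quinn eliminated.
Round 2: Jamal 3, Farid 16, Alice 13, Maya 8, Wendy 5. Jamal eliminated.
Round 3: Farid 16, Alice 13, Maya 11, Wendy 5. Wendy eliminated.
Round 4: Farid 16, Alice 13, Maya 16. Alice eliminated.
Round 5: Farid 16, Maya 29. Maya has a majority (≥23).

Maya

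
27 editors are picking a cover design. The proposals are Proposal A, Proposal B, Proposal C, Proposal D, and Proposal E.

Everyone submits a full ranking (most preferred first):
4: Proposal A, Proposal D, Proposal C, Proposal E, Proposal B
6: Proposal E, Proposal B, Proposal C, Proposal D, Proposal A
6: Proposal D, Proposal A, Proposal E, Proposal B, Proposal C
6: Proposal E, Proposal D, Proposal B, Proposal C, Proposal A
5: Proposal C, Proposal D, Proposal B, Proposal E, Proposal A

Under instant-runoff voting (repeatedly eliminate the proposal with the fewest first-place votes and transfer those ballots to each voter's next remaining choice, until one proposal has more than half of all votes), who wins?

Proposal D

Round 1: Proposal A 4, Proposal B 0, Proposal C 5, Proposal D 6, Proposal E 12. Proposal B eliminated.
Round 2: Proposal A 4, Proposal C 5, Proposal D 6, Proposal E 12. Proposal A eliminated.
Round 3: Proposal C 5, Proposal D 10, Proposal E 12. Proposal C eliminated.
Round 4: Proposal D 15, Proposal E 12. Proposal D has a majority (≥14).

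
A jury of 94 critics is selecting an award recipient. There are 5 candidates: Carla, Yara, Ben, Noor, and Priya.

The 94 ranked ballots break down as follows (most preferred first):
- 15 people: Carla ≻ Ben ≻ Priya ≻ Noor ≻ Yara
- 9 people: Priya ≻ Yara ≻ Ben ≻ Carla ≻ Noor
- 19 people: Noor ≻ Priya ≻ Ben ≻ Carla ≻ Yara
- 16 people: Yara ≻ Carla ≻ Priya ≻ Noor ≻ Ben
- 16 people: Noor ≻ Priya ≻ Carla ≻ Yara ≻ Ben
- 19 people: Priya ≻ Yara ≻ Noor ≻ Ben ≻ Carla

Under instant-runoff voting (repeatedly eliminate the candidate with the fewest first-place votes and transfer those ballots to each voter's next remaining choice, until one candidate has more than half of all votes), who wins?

Priya

Round 1: Carla 15, Yara 16, Ben 0, Noor 35, Priya 28. Ben eliminated.
Round 2: Carla 15, Yara 16, Noor 35, Priya 28. Carla eliminated.
Round 3: Yara 16, Noor 35, Priya 43. Yara eliminated.
Round 4: Noor 35, Priya 59. Priya has a majority (≥48).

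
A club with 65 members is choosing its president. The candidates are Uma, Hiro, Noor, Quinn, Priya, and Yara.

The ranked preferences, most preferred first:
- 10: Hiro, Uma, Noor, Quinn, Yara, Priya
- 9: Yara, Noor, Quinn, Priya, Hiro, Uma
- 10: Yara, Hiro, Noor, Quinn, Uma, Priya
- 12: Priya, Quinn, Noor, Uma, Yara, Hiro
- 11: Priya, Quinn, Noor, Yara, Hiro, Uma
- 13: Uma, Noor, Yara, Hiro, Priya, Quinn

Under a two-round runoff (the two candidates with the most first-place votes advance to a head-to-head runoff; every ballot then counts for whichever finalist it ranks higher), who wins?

Round 1 first-place votes: Uma 13, Hiro 10, Noor 0, Quinn 0, Priya 23, Yara 19. Priya and Yara advance.
Runoff: Priya is ranked above Yara on 23 ballots, Yara above Priya on 42.

Yara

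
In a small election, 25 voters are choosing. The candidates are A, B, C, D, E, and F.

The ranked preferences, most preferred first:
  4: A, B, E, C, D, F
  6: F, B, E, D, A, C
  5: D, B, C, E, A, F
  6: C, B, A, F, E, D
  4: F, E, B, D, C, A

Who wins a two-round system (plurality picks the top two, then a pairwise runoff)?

C

Round 1 first-place votes: A 4, B 0, C 6, D 5, E 0, F 10. F and C advance.
Runoff: F is ranked above C on 10 ballots, C above F on 15.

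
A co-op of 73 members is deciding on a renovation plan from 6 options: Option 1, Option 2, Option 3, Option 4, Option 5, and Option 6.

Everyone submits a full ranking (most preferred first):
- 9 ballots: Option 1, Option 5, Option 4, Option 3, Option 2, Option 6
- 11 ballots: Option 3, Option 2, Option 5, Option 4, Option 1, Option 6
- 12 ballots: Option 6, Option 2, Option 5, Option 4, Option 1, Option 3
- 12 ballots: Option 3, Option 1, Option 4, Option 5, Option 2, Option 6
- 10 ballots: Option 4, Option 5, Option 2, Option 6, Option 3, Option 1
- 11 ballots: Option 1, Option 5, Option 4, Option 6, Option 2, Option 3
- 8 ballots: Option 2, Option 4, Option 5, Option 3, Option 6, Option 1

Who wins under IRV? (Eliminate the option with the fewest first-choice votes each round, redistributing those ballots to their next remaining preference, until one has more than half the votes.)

Round 1: Option 1 20, Option 2 8, Option 3 23, Option 4 10, Option 5 0, Option 6 12. Option 5 eliminated.
Round 2: Option 1 20, Option 2 8, Option 3 23, Option 4 10, Option 6 12. Option 2 eliminated.
Round 3: Option 1 20, Option 3 23, Option 4 18, Option 6 12. Option 6 eliminated.
Round 4: Option 1 20, Option 3 23, Option 4 30. Option 1 eliminated.
Round 5: Option 3 23, Option 4 50. Option 4 has a majority (≥37).

Option 4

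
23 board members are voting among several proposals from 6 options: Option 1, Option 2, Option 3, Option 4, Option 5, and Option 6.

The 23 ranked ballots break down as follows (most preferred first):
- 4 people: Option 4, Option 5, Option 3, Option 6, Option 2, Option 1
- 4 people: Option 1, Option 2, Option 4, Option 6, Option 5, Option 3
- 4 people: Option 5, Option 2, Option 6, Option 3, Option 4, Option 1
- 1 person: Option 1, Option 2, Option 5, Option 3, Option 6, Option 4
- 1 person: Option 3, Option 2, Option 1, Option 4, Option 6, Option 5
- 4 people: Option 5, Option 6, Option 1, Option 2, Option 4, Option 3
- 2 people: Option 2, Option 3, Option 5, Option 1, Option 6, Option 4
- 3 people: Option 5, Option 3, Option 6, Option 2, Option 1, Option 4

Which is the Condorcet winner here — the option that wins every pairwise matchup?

Option 5

Option 5 vs Option 1: 17–6
Option 5 vs Option 2: 15–8
Option 5 vs Option 3: 20–3
Option 5 vs Option 4: 14–9
Option 5 vs Option 6: 18–5
Option 5 beats every other option.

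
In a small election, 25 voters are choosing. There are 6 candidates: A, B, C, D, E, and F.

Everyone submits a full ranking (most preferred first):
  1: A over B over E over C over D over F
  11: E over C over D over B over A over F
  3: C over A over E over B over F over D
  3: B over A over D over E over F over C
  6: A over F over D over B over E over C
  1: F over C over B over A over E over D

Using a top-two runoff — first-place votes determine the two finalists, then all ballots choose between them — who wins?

A

Round 1 first-place votes: A 7, B 3, C 3, D 0, E 11, F 1. E and A advance.
Runoff: E is ranked above A on 11 ballots, A above E on 14.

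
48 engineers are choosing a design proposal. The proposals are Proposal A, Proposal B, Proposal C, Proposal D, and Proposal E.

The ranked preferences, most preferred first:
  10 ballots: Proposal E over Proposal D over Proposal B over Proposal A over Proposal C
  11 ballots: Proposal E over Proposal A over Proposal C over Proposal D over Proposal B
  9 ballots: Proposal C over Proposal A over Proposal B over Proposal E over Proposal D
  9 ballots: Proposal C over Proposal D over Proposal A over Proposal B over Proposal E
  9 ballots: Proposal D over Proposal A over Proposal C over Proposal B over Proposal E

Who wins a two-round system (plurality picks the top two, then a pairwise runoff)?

Proposal C

Round 1 first-place votes: Proposal A 0, Proposal B 0, Proposal C 18, Proposal D 9, Proposal E 21. Proposal E and Proposal C advance.
Runoff: Proposal E is ranked above Proposal C on 21 ballots, Proposal C above Proposal E on 27.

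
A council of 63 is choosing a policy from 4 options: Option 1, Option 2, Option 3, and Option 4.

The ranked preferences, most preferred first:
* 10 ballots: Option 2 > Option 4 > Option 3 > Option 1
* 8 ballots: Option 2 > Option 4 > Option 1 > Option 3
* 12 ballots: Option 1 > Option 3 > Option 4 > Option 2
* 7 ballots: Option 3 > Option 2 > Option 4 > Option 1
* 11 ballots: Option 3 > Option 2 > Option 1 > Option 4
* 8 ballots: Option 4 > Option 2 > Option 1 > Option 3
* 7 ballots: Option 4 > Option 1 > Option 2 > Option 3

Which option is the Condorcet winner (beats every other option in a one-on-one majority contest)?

Option 2

Option 2 vs Option 1: 44–19
Option 2 vs Option 3: 33–30
Option 2 vs Option 4: 36–27
Option 2 beats every other option.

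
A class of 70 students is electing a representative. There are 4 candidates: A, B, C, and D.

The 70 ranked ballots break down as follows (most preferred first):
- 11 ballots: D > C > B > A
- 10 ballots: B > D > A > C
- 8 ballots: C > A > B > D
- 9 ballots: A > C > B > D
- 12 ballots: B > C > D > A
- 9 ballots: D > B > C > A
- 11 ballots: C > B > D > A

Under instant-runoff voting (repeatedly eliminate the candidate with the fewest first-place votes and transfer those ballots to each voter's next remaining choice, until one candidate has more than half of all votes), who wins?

C

Round 1: A 9, B 22, C 19, D 20. A eliminated.
Round 2: B 22, C 28, D 20. D eliminated.
Round 3: B 31, C 39. C has a majority (≥36).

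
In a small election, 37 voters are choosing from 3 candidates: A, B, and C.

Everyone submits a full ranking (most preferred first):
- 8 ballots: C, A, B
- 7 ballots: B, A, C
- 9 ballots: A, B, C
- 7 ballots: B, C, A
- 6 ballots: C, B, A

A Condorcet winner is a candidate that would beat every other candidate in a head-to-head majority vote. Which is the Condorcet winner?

B vs A: 20–17
B vs C: 23–14
B beats every other candidate.

B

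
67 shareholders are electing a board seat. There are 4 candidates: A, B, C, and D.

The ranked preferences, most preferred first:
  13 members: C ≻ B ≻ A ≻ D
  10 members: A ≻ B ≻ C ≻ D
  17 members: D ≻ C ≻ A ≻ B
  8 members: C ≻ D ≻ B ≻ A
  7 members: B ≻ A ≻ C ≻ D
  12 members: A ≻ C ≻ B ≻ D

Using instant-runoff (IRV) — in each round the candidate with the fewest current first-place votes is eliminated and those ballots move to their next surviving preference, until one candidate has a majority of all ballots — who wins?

C

Round 1: A 22, B 7, C 21, D 17. B eliminated.
Round 2: A 29, C 21, D 17. D eliminated.
Round 3: A 29, C 38. C has a majority (≥34).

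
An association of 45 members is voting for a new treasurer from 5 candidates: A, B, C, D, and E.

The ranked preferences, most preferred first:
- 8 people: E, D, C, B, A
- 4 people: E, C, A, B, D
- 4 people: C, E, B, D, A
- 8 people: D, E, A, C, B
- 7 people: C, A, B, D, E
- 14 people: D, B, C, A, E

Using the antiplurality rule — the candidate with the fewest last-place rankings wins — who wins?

Last-place votes: A 12, B 8, C 0, D 4, E 21.

C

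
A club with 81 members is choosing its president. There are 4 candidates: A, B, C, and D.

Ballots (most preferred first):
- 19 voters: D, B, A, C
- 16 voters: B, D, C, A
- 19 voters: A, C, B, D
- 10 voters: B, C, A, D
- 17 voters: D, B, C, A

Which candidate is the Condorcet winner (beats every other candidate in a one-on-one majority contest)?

B vs A: 62–19
B vs C: 62–19
B vs D: 45–36
B beats every other candidate.

B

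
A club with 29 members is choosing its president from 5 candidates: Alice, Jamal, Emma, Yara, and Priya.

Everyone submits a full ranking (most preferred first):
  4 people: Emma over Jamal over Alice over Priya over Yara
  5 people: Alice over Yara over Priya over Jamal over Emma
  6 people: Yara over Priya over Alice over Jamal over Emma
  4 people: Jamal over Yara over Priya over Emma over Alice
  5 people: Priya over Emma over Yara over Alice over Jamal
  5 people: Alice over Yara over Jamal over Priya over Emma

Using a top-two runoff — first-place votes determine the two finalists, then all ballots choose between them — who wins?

Round 1 first-place votes: Alice 10, Jamal 4, Emma 4, Yara 6, Priya 5. Alice and Yara advance.
Runoff: Alice is ranked above Yara on 14 ballots, Yara above Alice on 15.

Yara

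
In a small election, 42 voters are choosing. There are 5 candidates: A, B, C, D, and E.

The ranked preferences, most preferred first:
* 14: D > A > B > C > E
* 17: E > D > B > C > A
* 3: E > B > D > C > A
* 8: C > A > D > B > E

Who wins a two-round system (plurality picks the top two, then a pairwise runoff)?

D

Round 1 first-place votes: A 0, B 0, C 8, D 14, E 20. E and D advance.
Runoff: E is ranked above D on 20 ballots, D above E on 22.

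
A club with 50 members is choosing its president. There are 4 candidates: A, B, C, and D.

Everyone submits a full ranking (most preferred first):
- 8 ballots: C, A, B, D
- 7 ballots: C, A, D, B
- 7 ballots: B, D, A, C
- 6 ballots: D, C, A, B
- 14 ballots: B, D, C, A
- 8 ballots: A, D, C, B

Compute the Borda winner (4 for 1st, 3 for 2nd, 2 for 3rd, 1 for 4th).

A: 8×3 + 7×3 + 7×2 + 6×2 + 14×1 + 8×4 = 117
B: 8×2 + 7×1 + 7×4 + 6×1 + 14×4 + 8×1 = 121
C: 8×4 + 7×4 + 7×1 + 6×3 + 14×2 + 8×2 = 129
D: 8×1 + 7×2 + 7×3 + 6×4 + 14×3 + 8×3 = 133

D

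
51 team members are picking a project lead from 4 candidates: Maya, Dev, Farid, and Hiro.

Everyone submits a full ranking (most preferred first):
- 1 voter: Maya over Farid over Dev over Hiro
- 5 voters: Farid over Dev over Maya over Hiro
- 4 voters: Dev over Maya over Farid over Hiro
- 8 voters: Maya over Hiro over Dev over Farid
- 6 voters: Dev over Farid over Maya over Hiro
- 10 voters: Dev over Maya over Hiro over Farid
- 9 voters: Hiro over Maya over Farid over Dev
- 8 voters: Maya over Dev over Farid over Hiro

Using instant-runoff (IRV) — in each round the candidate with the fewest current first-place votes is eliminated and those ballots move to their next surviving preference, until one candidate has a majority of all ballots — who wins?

Round 1: Maya 17, Dev 20, Farid 5, Hiro 9. Farid eliminated.
Round 2: Maya 17, Dev 25, Hiro 9. Hiro eliminated.
Round 3: Maya 26, Dev 25. Maya has a majority (≥26).

Maya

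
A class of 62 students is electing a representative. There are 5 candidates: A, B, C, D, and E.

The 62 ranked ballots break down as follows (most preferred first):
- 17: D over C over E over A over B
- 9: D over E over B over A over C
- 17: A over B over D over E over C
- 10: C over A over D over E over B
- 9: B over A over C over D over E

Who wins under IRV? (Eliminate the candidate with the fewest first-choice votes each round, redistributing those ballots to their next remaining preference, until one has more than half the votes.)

A

Round 1: A 17, B 9, C 10, D 26, E 0. E eliminated.
Round 2: A 17, B 9, C 10, D 26. B eliminated.
Round 3: A 26, C 10, D 26. C eliminated.
Round 4: A 36, D 26. A has a majority (≥32).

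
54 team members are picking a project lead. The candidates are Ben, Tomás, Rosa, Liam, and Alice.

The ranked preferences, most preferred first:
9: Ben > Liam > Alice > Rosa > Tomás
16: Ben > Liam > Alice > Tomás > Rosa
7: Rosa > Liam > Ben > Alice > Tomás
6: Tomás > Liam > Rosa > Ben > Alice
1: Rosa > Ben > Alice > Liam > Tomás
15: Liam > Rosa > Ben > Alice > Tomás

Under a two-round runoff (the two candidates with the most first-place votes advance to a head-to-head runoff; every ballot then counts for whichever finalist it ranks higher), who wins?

Round 1 first-place votes: Ben 25, Tomás 6, Rosa 8, Liam 15, Alice 0. Ben and Liam advance.
Runoff: Ben is ranked above Liam on 26 ballots, Liam above Ben on 28.

Liam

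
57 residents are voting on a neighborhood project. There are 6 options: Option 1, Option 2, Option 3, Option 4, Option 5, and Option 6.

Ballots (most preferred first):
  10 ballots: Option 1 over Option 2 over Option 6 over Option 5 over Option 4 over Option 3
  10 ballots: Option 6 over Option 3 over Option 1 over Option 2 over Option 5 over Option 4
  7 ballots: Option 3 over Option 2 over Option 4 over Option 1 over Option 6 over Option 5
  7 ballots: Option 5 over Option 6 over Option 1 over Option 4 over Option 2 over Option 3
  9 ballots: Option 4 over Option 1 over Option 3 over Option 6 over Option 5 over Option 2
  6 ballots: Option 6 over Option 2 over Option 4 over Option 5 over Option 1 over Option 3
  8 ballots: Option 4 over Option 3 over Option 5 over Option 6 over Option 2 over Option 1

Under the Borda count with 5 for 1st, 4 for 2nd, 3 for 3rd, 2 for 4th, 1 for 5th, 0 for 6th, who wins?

Option 6

Option 1: 10×5 + 10×3 + 7×2 + 7×3 + 9×4 + 6×1 + 8×0 = 157
Option 2: 10×4 + 10×2 + 7×4 + 7×1 + 9×0 + 6×4 + 8×1 = 127
Option 3: 10×0 + 10×4 + 7×5 + 7×0 + 9×3 + 6×0 + 8×4 = 134
Option 4: 10×1 + 10×0 + 7×3 + 7×2 + 9×5 + 6×3 + 8×5 = 148
Option 5: 10×2 + 10×1 + 7×0 + 7×5 + 9×1 + 6×2 + 8×3 = 110
Option 6: 10×3 + 10×5 + 7×1 + 7×4 + 9×2 + 6×5 + 8×2 = 179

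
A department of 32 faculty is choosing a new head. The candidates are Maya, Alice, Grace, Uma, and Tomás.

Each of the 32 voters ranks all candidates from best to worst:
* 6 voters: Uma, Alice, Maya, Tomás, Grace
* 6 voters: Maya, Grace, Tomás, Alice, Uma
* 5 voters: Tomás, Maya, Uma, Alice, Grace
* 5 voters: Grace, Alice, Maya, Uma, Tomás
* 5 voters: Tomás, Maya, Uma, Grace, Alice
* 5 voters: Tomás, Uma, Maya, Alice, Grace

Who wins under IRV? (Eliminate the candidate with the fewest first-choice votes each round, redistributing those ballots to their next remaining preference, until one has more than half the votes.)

Maya

Round 1: Maya 6, Alice 0, Grace 5, Uma 6, Tomás 15. Alice eliminated.
Round 2: Maya 6, Grace 5, Uma 6, Tomás 15. Grace eliminated.
Round 3: Maya 11, Uma 6, Tomás 15. Uma eliminated.
Round 4: Maya 17, Tomás 15. Maya has a majority (≥17).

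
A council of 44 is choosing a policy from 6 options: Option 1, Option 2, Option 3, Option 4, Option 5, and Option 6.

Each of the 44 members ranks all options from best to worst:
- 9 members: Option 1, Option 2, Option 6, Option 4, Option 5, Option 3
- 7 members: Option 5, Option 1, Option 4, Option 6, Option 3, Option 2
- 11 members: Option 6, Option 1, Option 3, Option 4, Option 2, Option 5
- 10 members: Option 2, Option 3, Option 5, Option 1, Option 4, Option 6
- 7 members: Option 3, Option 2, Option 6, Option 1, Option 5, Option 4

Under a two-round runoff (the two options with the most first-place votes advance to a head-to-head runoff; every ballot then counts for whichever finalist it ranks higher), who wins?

Option 2

Round 1 first-place votes: Option 1 9, Option 2 10, Option 3 7, Option 4 0, Option 5 7, Option 6 11. Option 6 and Option 2 advance.
Runoff: Option 6 is ranked above Option 2 on 18 ballots, Option 2 above Option 6 on 26.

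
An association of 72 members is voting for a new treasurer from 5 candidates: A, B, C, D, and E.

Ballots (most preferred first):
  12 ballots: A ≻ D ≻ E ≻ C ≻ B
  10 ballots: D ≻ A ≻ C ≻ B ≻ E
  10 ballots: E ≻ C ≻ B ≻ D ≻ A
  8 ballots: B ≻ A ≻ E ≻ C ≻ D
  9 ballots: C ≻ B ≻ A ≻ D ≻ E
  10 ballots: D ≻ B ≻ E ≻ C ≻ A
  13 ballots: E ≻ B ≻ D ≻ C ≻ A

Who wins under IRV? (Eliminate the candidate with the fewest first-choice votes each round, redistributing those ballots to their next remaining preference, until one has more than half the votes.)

A

Round 1: A 12, B 8, C 9, D 20, E 23. B eliminated.
Round 2: A 20, C 9, D 20, E 23. C eliminated.
Round 3: A 29, D 20, E 23. D eliminated.
Round 4: A 39, E 33. A has a majority (≥37).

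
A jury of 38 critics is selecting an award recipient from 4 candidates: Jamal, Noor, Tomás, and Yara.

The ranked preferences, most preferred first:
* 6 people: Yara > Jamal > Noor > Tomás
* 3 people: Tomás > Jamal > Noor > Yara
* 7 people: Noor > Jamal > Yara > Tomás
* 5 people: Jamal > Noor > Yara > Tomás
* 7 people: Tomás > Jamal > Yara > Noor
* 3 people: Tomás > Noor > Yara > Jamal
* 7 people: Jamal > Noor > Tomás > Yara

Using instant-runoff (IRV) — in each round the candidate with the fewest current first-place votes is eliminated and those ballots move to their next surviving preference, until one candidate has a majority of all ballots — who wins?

Round 1: Jamal 12, Noor 7, Tomás 13, Yara 6. Yara eliminated.
Round 2: Jamal 18, Noor 7, Tomás 13. Noor eliminated.
Round 3: Jamal 25, Tomás 13. Jamal has a majority (≥20).

Jamal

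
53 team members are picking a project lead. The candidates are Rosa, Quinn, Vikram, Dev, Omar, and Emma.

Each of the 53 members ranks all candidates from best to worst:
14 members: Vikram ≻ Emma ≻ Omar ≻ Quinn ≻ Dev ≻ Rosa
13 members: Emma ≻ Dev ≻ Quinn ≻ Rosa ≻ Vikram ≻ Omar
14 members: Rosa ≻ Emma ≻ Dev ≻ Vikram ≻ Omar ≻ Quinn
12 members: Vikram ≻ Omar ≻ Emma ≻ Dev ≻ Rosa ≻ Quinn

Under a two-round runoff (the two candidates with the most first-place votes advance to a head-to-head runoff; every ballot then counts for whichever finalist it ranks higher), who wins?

Round 1 first-place votes: Rosa 14, Quinn 0, Vikram 26, Dev 0, Omar 0, Emma 13. Vikram and Rosa advance.
Runoff: Vikram is ranked above Rosa on 26 ballots, Rosa above Vikram on 27.

Rosa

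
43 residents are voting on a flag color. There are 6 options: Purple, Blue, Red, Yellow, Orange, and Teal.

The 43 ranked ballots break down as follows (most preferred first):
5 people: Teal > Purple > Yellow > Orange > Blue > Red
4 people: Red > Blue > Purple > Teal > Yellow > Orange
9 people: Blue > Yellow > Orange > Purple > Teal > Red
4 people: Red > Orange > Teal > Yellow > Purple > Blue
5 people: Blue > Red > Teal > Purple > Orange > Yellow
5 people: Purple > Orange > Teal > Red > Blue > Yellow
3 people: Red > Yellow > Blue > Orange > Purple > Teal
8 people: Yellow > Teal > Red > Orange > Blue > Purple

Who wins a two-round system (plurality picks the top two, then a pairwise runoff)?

Red

Round 1 first-place votes: Purple 5, Blue 14, Red 11, Yellow 8, Orange 0, Teal 5. Blue and Red advance.
Runoff: Blue is ranked above Red on 19 ballots, Red above Blue on 24.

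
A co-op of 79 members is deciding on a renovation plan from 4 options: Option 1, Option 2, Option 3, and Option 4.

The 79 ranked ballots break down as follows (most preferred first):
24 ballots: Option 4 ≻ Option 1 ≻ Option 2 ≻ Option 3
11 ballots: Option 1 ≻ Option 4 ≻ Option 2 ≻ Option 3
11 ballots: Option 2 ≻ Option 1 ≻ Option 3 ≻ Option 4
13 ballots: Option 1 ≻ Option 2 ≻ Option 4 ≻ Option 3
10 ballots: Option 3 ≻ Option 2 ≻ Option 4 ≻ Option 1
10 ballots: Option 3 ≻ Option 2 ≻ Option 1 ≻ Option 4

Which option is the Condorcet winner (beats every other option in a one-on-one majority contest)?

Option 1 vs Option 2: 48–31
Option 1 vs Option 3: 59–20
Option 1 vs Option 4: 45–34
Option 1 beats every other option.

Option 1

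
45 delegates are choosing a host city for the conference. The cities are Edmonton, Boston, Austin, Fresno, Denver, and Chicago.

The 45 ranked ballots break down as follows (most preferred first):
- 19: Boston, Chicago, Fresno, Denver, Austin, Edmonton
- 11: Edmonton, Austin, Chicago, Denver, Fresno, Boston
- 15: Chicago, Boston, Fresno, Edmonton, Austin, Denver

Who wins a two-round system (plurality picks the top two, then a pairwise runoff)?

Chicago

Round 1 first-place votes: Edmonton 11, Boston 19, Austin 0, Fresno 0, Denver 0, Chicago 15. Boston and Chicago advance.
Runoff: Boston is ranked above Chicago on 19 ballots, Chicago above Boston on 26.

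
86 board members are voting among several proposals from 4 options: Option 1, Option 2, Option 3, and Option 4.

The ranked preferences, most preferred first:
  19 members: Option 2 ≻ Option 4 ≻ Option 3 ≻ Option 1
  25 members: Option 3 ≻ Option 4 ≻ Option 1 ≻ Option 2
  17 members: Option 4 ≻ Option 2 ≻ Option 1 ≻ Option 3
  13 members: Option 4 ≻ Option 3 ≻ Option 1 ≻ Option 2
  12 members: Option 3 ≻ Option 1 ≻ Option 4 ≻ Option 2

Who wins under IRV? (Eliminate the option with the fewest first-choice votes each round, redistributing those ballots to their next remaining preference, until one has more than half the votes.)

Round 1: Option 1 0, Option 2 19, Option 3 37, Option 4 30. Option 1 eliminated.
Round 2: Option 2 19, Option 3 37, Option 4 30. Option 2 eliminated.
Round 3: Option 3 37, Option 4 49. Option 4 has a majority (≥44).

Option 4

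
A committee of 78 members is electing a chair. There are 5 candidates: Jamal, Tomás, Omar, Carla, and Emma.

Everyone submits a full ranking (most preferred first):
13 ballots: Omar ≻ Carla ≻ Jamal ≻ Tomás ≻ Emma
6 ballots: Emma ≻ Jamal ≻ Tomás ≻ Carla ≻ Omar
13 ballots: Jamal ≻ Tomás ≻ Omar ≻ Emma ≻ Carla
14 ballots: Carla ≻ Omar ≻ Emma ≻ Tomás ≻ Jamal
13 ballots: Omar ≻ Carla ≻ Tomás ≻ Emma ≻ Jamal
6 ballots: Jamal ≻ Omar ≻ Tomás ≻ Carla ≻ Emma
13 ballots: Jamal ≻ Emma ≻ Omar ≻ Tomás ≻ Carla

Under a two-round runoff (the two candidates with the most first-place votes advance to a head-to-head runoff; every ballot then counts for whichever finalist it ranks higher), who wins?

Round 1 first-place votes: Jamal 32, Tomás 0, Omar 26, Carla 14, Emma 6. Jamal and Omar advance.
Runoff: Jamal is ranked above Omar on 38 ballots, Omar above Jamal on 40.

Omar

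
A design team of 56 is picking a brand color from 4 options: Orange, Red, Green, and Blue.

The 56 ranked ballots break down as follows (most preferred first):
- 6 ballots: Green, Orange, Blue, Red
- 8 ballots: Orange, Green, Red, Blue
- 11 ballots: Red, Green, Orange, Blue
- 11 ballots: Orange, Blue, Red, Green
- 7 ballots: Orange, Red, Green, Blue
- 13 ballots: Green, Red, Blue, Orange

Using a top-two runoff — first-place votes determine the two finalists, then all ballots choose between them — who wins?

Green

Round 1 first-place votes: Orange 26, Red 11, Green 19, Blue 0. Orange and Green advance.
Runoff: Orange is ranked above Green on 26 ballots, Green above Orange on 30.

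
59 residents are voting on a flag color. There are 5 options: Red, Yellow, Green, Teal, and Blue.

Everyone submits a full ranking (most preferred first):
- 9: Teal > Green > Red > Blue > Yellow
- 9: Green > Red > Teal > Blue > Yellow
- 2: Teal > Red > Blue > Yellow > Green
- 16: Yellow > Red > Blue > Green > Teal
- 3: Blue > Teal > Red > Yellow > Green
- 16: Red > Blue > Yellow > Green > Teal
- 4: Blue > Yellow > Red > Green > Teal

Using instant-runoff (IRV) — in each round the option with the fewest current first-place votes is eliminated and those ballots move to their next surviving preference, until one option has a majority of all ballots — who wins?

Red

Round 1: Red 16, Yellow 16, Green 9, Teal 11, Blue 7. Blue eliminated.
Round 2: Red 16, Yellow 20, Green 9, Teal 14. Green eliminated.
Round 3: Red 25, Yellow 20, Teal 14. Teal eliminated.
Round 4: Red 39, Yellow 20. Red has a majority (≥30).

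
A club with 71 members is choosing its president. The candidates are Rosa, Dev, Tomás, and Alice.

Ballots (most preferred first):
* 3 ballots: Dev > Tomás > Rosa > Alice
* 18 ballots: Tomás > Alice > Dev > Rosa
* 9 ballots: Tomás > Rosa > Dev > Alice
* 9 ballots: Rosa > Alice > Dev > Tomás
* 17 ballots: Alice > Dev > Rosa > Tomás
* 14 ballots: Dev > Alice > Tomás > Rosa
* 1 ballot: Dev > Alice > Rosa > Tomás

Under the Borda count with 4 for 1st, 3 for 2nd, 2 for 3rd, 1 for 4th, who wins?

Alice

Rosa: 3×2 + 18×1 + 9×3 + 9×4 + 17×2 + 14×1 + 1×2 = 137
Dev: 3×4 + 18×2 + 9×2 + 9×2 + 17×3 + 14×4 + 1×4 = 195
Tomás: 3×3 + 18×4 + 9×4 + 9×1 + 17×1 + 14×2 + 1×1 = 172
Alice: 3×1 + 18×3 + 9×1 + 9×3 + 17×4 + 14×3 + 1×3 = 206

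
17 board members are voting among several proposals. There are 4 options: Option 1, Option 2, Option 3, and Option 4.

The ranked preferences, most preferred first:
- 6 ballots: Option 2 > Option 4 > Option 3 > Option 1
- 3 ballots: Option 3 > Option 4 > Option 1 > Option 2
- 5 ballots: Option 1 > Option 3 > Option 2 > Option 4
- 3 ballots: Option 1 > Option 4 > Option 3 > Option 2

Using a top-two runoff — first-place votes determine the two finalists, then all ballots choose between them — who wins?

Round 1 first-place votes: Option 1 8, Option 2 6, Option 3 3, Option 4 0. Option 1 and Option 2 advance.
Runoff: Option 1 is ranked above Option 2 on 11 ballots, Option 2 above Option 1 on 6.

Option 1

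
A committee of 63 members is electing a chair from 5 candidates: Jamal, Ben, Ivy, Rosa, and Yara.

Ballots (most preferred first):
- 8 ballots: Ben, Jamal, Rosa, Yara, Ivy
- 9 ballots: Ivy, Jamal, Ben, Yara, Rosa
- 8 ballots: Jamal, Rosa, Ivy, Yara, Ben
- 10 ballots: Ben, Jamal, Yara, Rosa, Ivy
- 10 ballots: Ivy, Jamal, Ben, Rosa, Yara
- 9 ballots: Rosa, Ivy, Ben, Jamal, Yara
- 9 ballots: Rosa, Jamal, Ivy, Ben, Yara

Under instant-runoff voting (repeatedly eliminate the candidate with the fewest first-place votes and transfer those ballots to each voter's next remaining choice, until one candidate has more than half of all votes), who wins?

Rosa

Round 1: Jamal 8, Ben 18, Ivy 19, Rosa 18, Yara 0. Yara eliminated.
Round 2: Jamal 8, Ben 18, Ivy 19, Rosa 18. Jamal eliminated.
Round 3: Ben 18, Ivy 19, Rosa 26. Ben eliminated.
Round 4: Ivy 19, Rosa 44. Rosa has a majority (≥32).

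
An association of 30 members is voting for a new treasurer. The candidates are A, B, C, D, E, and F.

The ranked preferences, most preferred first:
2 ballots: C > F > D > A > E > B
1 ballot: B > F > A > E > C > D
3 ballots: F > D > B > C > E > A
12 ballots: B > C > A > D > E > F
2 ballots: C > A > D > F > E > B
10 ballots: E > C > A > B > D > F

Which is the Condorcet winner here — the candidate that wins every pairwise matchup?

B

B vs A: 16–14
B vs C: 16–14
B vs D: 23–7
B vs E: 16–14
B vs F: 23–7
B beats every other candidate.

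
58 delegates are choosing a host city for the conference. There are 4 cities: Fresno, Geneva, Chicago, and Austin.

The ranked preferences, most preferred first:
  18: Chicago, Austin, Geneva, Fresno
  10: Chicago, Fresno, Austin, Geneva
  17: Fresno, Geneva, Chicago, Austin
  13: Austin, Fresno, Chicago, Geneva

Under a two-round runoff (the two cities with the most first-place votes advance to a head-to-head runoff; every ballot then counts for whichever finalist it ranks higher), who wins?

Round 1 first-place votes: Fresno 17, Geneva 0, Chicago 28, Austin 13. Chicago and Fresno advance.
Runoff: Chicago is ranked above Fresno on 28 ballots, Fresno above Chicago on 30.

Fresno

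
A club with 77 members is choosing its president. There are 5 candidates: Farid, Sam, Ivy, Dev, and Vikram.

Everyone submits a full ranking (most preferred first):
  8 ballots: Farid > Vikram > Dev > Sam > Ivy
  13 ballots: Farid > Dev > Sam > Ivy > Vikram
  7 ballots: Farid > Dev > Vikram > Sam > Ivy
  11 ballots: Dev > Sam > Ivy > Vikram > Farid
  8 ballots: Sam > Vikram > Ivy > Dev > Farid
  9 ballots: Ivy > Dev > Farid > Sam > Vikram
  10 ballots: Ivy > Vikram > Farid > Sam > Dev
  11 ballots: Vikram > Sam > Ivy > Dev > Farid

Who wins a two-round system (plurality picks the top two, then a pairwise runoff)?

Ivy

Round 1 first-place votes: Farid 28, Sam 8, Ivy 19, Dev 11, Vikram 11. Farid and Ivy advance.
Runoff: Farid is ranked above Ivy on 28 ballots, Ivy above Farid on 49.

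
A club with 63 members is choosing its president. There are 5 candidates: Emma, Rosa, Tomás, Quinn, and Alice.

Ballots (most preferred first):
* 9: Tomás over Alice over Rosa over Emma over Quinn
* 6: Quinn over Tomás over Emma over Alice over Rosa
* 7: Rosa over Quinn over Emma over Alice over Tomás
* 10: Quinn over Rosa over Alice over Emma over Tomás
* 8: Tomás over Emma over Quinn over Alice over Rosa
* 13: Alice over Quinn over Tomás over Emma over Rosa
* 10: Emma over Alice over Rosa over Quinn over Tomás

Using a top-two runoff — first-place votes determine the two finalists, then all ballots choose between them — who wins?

Round 1 first-place votes: Emma 10, Rosa 7, Tomás 17, Quinn 16, Alice 13. Tomás and Quinn advance.
Runoff: Tomás is ranked above Quinn on 17 ballots, Quinn above Tomás on 46.

Quinn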